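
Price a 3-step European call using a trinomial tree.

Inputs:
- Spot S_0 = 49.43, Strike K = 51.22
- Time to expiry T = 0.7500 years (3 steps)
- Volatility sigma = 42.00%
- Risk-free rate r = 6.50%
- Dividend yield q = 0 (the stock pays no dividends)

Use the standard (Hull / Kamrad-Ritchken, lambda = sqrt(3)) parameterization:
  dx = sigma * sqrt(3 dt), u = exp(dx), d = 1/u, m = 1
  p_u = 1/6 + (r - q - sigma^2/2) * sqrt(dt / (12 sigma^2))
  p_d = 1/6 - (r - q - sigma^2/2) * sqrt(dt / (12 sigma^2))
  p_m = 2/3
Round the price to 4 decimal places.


dt = T/N = 0.250000; dx = sigma*sqrt(3*dt) = 0.363731
u = exp(dx) = 1.438687; d = 1/u = 0.695078
p_u = 0.158694, p_m = 0.666667, p_d = 0.174640
Discount per step: exp(-r*dt) = 0.983881
Stock lattice S(k, j) with j the centered position index:
  k=0: S(0,+0) = 49.4300
  k=1: S(1,-1) = 34.3577; S(1,+0) = 49.4300; S(1,+1) = 71.1143
  k=2: S(2,-2) = 23.8813; S(2,-1) = 34.3577; S(2,+0) = 49.4300; S(2,+1) = 71.1143; S(2,+2) = 102.3112
  k=3: S(3,-3) = 16.5994; S(3,-2) = 23.8813; S(3,-1) = 34.3577; S(3,+0) = 49.4300; S(3,+1) = 71.1143; S(3,+2) = 102.3112; S(3,+3) = 147.1937
Terminal payoffs V(N, j) = max(S_T - K, 0):
  V(3,-3) = 0.000000; V(3,-2) = 0.000000; V(3,-1) = 0.000000; V(3,+0) = 0.000000; V(3,+1) = 19.894283; V(3,+2) = 51.091171; V(3,+3) = 95.973719
Backward induction: V(k, j) = exp(-r*dt) * [p_u * V(k+1, j+1) + p_m * V(k+1, j) + p_d * V(k+1, j-1)]
  V(2,-2) = exp(-r*dt) * [p_u*0.000000 + p_m*0.000000 + p_d*0.000000] = 0.000000
  V(2,-1) = exp(-r*dt) * [p_u*0.000000 + p_m*0.000000 + p_d*0.000000] = 0.000000
  V(2,+0) = exp(-r*dt) * [p_u*19.894283 + p_m*0.000000 + p_d*0.000000] = 3.106210
  V(2,+1) = exp(-r*dt) * [p_u*51.091171 + p_m*19.894283 + p_d*0.000000] = 21.026236
  V(2,+2) = exp(-r*dt) * [p_u*95.973719 + p_m*51.091171 + p_d*19.894283] = 51.915027
  V(1,-1) = exp(-r*dt) * [p_u*3.106210 + p_m*0.000000 + p_d*0.000000] = 0.484991
  V(1,+0) = exp(-r*dt) * [p_u*21.026236 + p_m*3.106210 + p_d*0.000000] = 5.320376
  V(1,+1) = exp(-r*dt) * [p_u*51.915027 + p_m*21.026236 + p_d*3.106210] = 22.431065
  V(0,+0) = exp(-r*dt) * [p_u*22.431065 + p_m*5.320376 + p_d*0.484991] = 7.075371

Answer: Price = V(0,0) = 7.0754


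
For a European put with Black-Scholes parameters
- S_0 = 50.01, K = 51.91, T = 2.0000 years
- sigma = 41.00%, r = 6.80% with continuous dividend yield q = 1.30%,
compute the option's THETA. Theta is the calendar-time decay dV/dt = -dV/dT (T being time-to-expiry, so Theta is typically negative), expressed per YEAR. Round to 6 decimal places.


Answer: Theta = -1.057884

Derivation:
d1 = 0.4153157800; d2 = -0.1645117806
phi(d1) = 0.3659779725; exp(-qT) = 0.9743350896; exp(-rT) = 0.8728426325
Theta = -S*exp(-qT)*phi(d1)*sigma/(2*sqrt(T)) + r*K*exp(-rT)*N(-d2) - q*S*exp(-qT)*N(-d1)
N(-d1) = 0.3389553755; N(-d2) = 0.5653358632; sqrt(T) = 1.4142135624
Term 1 = -50.0100 * 0.9743350896 * 0.3659779725 * 0.4100 / (2 * 1.4142135624) = -2.5849908375
Term 2 = 0.0680 * 51.9100 * 0.8728426325 * 0.5653358632 = 1.7418166142
Term 3 = -0.0130 * 50.0100 * 0.9743350896 * 0.3389553755 = -0.2147094088
Theta = -2.5849908375 + (1.7418166142) + (-0.2147094088) = -1.057884


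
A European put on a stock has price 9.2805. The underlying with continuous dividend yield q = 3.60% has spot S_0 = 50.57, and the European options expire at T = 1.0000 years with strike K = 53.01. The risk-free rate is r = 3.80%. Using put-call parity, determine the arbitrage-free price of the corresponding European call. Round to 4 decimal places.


Put-call parity: C - P = S_0 * exp(-qT) - K * exp(-rT).
S_0 * exp(-qT) = 50.5700 * 0.96464029 = 48.78185964
K * exp(-rT) = 53.0100 * 0.96271294 = 51.03341300
C = P + S*exp(-qT) - K*exp(-rT)
C = 9.2805 + 48.78185964 - 51.03341300 = 7.0289

Answer: Call price = 7.0289


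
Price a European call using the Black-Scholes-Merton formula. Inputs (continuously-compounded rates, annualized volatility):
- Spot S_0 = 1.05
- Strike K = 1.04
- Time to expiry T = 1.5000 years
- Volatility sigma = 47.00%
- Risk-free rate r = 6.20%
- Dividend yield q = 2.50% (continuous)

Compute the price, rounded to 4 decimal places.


d1 = (ln(S/K) + (r - q + 0.5*sigma^2) * T) / (sigma * sqrt(T)) = 0.40085544
d2 = d1 - sigma * sqrt(T) = -0.17477465
exp(-rT) = 0.91119350; exp(-qT) = 0.96319442
C = S_0 * exp(-qT) * N(d1) - K * exp(-rT) * N(d2)
N(d1) = 0.65573672; N(d2) = 0.43062835
C = 1.0500 * 0.96319442 * 0.65573672 - 1.0400 * 0.91119350 * 0.43062835 = 0.2551

Answer: Price = 0.2551


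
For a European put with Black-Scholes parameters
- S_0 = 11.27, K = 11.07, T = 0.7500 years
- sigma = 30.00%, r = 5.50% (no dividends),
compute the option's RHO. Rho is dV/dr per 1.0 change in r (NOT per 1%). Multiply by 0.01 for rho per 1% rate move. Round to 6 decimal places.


d1 = 0.3575937493; d2 = 0.0977861281
phi(d1) = 0.3742335624; exp(-qT) = 1.0000000000; exp(-rT) = 0.9595892027
N(-d2) = 0.4610510614
Rho = -K*T*exp(-rT)*N(-d2) = -11.0700 * 0.7500 * 0.9595892027 * 0.4610510614 = -3.673189

Answer: Rho = -3.673189


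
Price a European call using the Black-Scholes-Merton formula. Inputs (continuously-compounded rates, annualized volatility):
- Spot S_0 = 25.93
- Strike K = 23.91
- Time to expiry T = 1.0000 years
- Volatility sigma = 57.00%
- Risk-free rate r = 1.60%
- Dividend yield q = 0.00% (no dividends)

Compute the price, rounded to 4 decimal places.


Answer: Price = 6.8262

Derivation:
d1 = (ln(S/K) + (r - q + 0.5*sigma^2) * T) / (sigma * sqrt(T)) = 0.45535758
d2 = d1 - sigma * sqrt(T) = -0.11464242
exp(-rT) = 0.98412732; exp(-qT) = 1.00000000
C = S_0 * exp(-qT) * N(d1) - K * exp(-rT) * N(d2)
N(d1) = 0.67557399; N(d2) = 0.45436428
C = 25.9300 * 1.00000000 * 0.67557399 - 23.9100 * 0.98412732 * 0.45436428 = 6.8262


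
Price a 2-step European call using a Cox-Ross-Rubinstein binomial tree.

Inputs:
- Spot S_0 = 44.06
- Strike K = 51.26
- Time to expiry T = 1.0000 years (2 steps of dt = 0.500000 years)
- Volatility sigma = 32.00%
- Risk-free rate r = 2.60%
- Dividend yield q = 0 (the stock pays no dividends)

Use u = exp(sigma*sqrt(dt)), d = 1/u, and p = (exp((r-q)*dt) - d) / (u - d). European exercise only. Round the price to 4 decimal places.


dt = T/N = 0.500000
u = exp(sigma*sqrt(dt)) = 1.253919; d = 1/u = 0.797499
p = (exp((r-q)*dt) - d) / (u - d) = 0.472340
Discount per step: exp(-r*dt) = 0.987084
Stock lattice S(k, i) with i counting down-moves:
  k=0: S(0,0) = 44.0600
  k=1: S(1,0) = 55.2477; S(1,1) = 35.1378
  k=2: S(2,0) = 69.2761; S(2,1) = 44.0600; S(2,2) = 28.0224
Terminal payoffs V(N, i) = max(S_T - K, 0):
  V(2,0) = 18.016149; V(2,1) = 0.000000; V(2,2) = 0.000000
Backward induction: V(k, i) = exp(-r*dt) * [p * V(k+1, i) + (1-p) * V(k+1, i+1)].
  V(1,0) = exp(-r*dt) * [p*18.016149 + (1-p)*0.000000] = 8.399838
  V(1,1) = exp(-r*dt) * [p*0.000000 + (1-p)*0.000000] = 0.000000
  V(0,0) = exp(-r*dt) * [p*8.399838 + (1-p)*0.000000] = 3.916336

Answer: Price = V(0,0) = 3.9163


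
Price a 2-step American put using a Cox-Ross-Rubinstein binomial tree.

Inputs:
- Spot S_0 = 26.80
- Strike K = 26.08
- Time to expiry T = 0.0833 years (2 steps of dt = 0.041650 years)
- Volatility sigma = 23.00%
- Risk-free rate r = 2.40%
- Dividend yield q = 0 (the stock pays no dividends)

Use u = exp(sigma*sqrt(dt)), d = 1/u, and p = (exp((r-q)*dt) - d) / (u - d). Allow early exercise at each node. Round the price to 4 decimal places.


dt = T/N = 0.041650
u = exp(sigma*sqrt(dt)) = 1.048058; d = 1/u = 0.954145
p = (exp((r-q)*dt) - d) / (u - d) = 0.498917
Discount per step: exp(-r*dt) = 0.999001
Stock lattice S(k, i) with i counting down-moves:
  k=0: S(0,0) = 26.8000
  k=1: S(1,0) = 28.0880; S(1,1) = 25.5711
  k=2: S(2,0) = 29.4378; S(2,1) = 26.8000; S(2,2) = 24.3985
Terminal payoffs V(N, i) = max(K - S_T, 0):
  V(2,0) = 0.000000; V(2,1) = 0.000000; V(2,2) = 1.681453
Backward induction: V(k, i) = exp(-r*dt) * [p * V(k+1, i) + (1-p) * V(k+1, i+1)]; then take max(V_cont, immediate exercise) for American.
  V(1,0) = exp(-r*dt) * [p*0.000000 + (1-p)*0.000000] = 0.000000; exercise = 0.000000; V(1,0) = max -> 0.000000
  V(1,1) = exp(-r*dt) * [p*0.000000 + (1-p)*1.681453] = 0.841707; exercise = 0.508902; V(1,1) = max -> 0.841707
  V(0,0) = exp(-r*dt) * [p*0.000000 + (1-p)*0.841707] = 0.421344; exercise = 0.000000; V(0,0) = max -> 0.421344

Answer: Price = V(0,0) = 0.4213


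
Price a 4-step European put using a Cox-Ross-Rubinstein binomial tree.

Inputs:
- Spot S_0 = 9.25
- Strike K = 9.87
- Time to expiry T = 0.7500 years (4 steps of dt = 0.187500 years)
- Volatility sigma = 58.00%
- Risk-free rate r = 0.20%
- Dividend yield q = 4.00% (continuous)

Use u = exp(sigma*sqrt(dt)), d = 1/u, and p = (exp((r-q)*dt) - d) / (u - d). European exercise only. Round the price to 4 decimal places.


Answer: Price = V(0,0) = 2.3206

Derivation:
dt = T/N = 0.187500
u = exp(sigma*sqrt(dt)) = 1.285500; d = 1/u = 0.777908
p = (exp((r-q)*dt) - d) / (u - d) = 0.423554
Discount per step: exp(-r*dt) = 0.999625
Stock lattice S(k, i) with i counting down-moves:
  k=0: S(0,0) = 9.2500
  k=1: S(1,0) = 11.8909; S(1,1) = 7.1956
  k=2: S(2,0) = 15.2857; S(2,1) = 9.2500; S(2,2) = 5.5975
  k=3: S(3,0) = 19.6498; S(3,1) = 11.8909; S(3,2) = 7.1956; S(3,3) = 4.3544
  k=4: S(4,0) = 25.2598; S(4,1) = 15.2857; S(4,2) = 9.2500; S(4,3) = 5.5975; S(4,4) = 3.3873
Terminal payoffs V(N, i) = max(K - S_T, 0):
  V(4,0) = 0.000000; V(4,1) = 0.000000; V(4,2) = 0.620000; V(4,3) = 4.272451; V(4,4) = 6.482697
Backward induction: V(k, i) = exp(-r*dt) * [p * V(k+1, i) + (1-p) * V(k+1, i+1)].
  V(3,0) = exp(-r*dt) * [p*0.000000 + (1-p)*0.000000] = 0.000000
  V(3,1) = exp(-r*dt) * [p*0.000000 + (1-p)*0.620000] = 0.357262
  V(3,2) = exp(-r*dt) * [p*0.620000 + (1-p)*4.272451] = 2.724418
  V(3,3) = exp(-r*dt) * [p*4.272451 + (1-p)*6.482697] = 5.544459
  V(2,0) = exp(-r*dt) * [p*0.000000 + (1-p)*0.357262] = 0.205865
  V(2,1) = exp(-r*dt) * [p*0.357262 + (1-p)*2.724418] = 1.721154
  V(2,2) = exp(-r*dt) * [p*2.724418 + (1-p)*5.544459] = 4.348388
  V(1,0) = exp(-r*dt) * [p*0.205865 + (1-p)*1.721154] = 1.078943
  V(1,1) = exp(-r*dt) * [p*1.721154 + (1-p)*4.348388] = 3.234399
  V(0,0) = exp(-r*dt) * [p*1.078943 + (1-p)*3.234399] = 2.320576


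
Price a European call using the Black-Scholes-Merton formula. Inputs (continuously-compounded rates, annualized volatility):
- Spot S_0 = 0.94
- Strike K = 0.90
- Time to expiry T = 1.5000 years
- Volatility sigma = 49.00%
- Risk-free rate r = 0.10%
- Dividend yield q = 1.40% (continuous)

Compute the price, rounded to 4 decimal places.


d1 = (ln(S/K) + (r - q + 0.5*sigma^2) * T) / (sigma * sqrt(T)) = 0.34002935
d2 = d1 - sigma * sqrt(T) = -0.26009563
exp(-rT) = 0.99850112; exp(-qT) = 0.97921896
C = S_0 * exp(-qT) * N(d1) - K * exp(-rT) * N(d2)
N(d1) = 0.63308279; N(d2) = 0.39739500
C = 0.9400 * 0.97921896 * 0.63308279 - 0.9000 * 0.99850112 * 0.39739500 = 0.2256

Answer: Price = 0.2256


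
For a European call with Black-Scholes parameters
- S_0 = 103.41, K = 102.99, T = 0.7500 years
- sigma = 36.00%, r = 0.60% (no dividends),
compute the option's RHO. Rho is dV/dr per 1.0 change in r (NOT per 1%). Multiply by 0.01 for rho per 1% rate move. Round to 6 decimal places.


d1 = 0.1833721326; d2 = -0.1283970128
phi(d1) = 0.3922910647; exp(-qT) = 1.0000000000; exp(-rT) = 0.9955101098
N(d2) = 0.4489173975
Rho = K*T*exp(-rT)*N(d2) = 102.9900 * 0.7500 * 0.9955101098 * 0.4489173975 = 34.519813

Answer: Rho = 34.519813


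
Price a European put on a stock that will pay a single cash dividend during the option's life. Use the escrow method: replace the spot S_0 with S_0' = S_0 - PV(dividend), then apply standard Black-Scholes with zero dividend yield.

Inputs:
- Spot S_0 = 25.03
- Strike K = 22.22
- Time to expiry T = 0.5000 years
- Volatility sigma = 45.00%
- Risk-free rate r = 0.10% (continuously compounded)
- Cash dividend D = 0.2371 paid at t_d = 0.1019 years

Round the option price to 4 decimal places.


PV(D) = D * exp(-r * t_d) = 0.2371 * 0.99989811 = 0.23707584
S_0' = S_0 - PV(D) = 25.0300 - 0.23707584 = 24.79292416
d1 = (ln(S_0'/K) + (r + sigma^2/2)*T) / (sigma*sqrt(T)) = 0.50500156
d2 = d1 - sigma*sqrt(T) = 0.18680351
exp(-rT) = 0.99950012
N(-d1) = 0.30677887; N(-d2) = 0.42590735
P = K * exp(-rT) * N(-d2) - S_0' * N(-d1) = 22.2200 * 0.99950012 * 0.42590735 - 24.79292416 * 0.30677887 = 1.8530

Answer: Price = 1.8530


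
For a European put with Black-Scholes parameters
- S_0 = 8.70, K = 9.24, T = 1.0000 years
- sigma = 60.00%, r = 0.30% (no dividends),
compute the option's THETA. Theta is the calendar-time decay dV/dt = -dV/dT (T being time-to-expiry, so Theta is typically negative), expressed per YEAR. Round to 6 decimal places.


Answer: Theta = -1.001598

Derivation:
d1 = 0.2046352333; d2 = -0.3953647667
phi(d1) = 0.3906761502; exp(-qT) = 1.0000000000; exp(-rT) = 0.9970044955
Theta = -S*exp(-qT)*phi(d1)*sigma/(2*sqrt(T)) + r*K*exp(-rT)*N(-d2) - q*S*exp(-qT)*N(-d1)
N(-d1) = 0.4189285628; N(-d2) = 0.6537131462; sqrt(T) = 1.0000000000
Term 1 = -8.7000 * 1.0000000000 * 0.3906761502 * 0.6000 / (2 * 1.0000000000) = -1.0196647520
Term 2 = 0.0030 * 9.2400 * 0.9970044955 * 0.6537131462 = 0.0180666471
Term 3 = 0 (no dividend yield, q = 0)
Theta = -1.0196647520 + (0.0180666471) + (0.0000000000) = -1.001598


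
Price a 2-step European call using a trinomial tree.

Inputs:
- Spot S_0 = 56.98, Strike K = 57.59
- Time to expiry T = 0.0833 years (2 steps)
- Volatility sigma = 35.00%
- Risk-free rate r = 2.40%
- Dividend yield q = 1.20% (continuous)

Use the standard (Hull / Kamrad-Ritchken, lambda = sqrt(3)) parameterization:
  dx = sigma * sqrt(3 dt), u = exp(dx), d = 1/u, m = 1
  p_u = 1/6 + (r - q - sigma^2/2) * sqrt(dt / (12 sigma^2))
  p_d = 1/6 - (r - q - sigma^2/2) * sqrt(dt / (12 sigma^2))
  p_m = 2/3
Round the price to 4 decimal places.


dt = T/N = 0.041650; dx = sigma*sqrt(3*dt) = 0.123719
u = exp(dx) = 1.131698; d = 1/u = 0.883628
p_u = 0.158377, p_m = 0.666667, p_d = 0.174957
Discount per step: exp(-r*dt) = 0.999001
Stock lattice S(k, j) with j the centered position index:
  k=0: S(0,+0) = 56.9800
  k=1: S(1,-1) = 50.3491; S(1,+0) = 56.9800; S(1,+1) = 64.4841
  k=2: S(2,-2) = 44.4899; S(2,-1) = 50.3491; S(2,+0) = 56.9800; S(2,+1) = 64.4841; S(2,+2) = 72.9766
Terminal payoffs V(N, j) = max(S_T - K, 0):
  V(2,-2) = 0.000000; V(2,-1) = 0.000000; V(2,+0) = 0.000000; V(2,+1) = 6.894138; V(2,+2) = 15.386553
Backward induction: V(k, j) = exp(-r*dt) * [p_u * V(k+1, j+1) + p_m * V(k+1, j) + p_d * V(k+1, j-1)]
  V(1,-1) = exp(-r*dt) * [p_u*0.000000 + p_m*0.000000 + p_d*0.000000] = 0.000000
  V(1,+0) = exp(-r*dt) * [p_u*6.894138 + p_m*0.000000 + p_d*0.000000] = 1.090780
  V(1,+1) = exp(-r*dt) * [p_u*15.386553 + p_m*6.894138 + p_d*0.000000] = 7.025936
  V(0,+0) = exp(-r*dt) * [p_u*7.025936 + p_m*1.090780 + p_d*0.000000] = 1.838092

Answer: Price = V(0,0) = 1.8381


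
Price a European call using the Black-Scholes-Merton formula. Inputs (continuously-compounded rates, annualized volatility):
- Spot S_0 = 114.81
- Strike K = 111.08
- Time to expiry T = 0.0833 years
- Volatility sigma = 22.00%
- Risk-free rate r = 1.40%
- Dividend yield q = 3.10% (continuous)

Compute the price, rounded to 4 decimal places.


Answer: Price = 4.9834

Derivation:
d1 = (ln(S/K) + (r - q + 0.5*sigma^2) * T) / (sigma * sqrt(T)) = 0.52960466
d2 = d1 - sigma * sqrt(T) = 0.46610883
exp(-rT) = 0.99883448; exp(-qT) = 0.99742103
C = S_0 * exp(-qT) * N(d1) - K * exp(-rT) * N(d2)
N(d1) = 0.70180697; N(d2) = 0.67943120
C = 114.8100 * 0.99742103 * 0.70180697 - 111.0800 * 0.99883448 * 0.67943120 = 4.9834


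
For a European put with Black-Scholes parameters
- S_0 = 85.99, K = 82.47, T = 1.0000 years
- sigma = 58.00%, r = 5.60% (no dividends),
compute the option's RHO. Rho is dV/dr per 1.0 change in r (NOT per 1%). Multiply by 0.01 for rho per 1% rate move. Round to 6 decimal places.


Answer: Rho = -42.756230

Derivation:
d1 = 0.4586145165; d2 = -0.1213854835
phi(d1) = 0.3591187481; exp(-qT) = 1.0000000000; exp(-rT) = 0.9455391359
N(-d2) = 0.5483071428
Rho = -K*T*exp(-rT)*N(-d2) = -82.4700 * 1.0000 * 0.9455391359 * 0.5483071428 = -42.756230


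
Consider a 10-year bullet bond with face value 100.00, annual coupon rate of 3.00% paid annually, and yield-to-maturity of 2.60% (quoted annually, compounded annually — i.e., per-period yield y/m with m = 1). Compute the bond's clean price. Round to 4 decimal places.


Answer: Price = 103.4828

Derivation:
Coupon per period c = face * coupon_rate / m = 3.000000
Periods per year m = 1; per-period yield y/m = 0.026000
Number of cashflows N = 10
Cashflows (t years, CF_t, discount factor 1/(1+y/m)^(m*t), PV):
  t = 1.0000: CF_t = 3.000000, DF = 0.974659, PV = 2.923977
  t = 2.0000: CF_t = 3.000000, DF = 0.949960, PV = 2.849880
  t = 3.0000: CF_t = 3.000000, DF = 0.925887, PV = 2.777661
  t = 4.0000: CF_t = 3.000000, DF = 0.902424, PV = 2.707272
  t = 5.0000: CF_t = 3.000000, DF = 0.879555, PV = 2.638666
  t = 6.0000: CF_t = 3.000000, DF = 0.857266, PV = 2.571799
  t = 7.0000: CF_t = 3.000000, DF = 0.835542, PV = 2.506627
  t = 8.0000: CF_t = 3.000000, DF = 0.814369, PV = 2.443106
  t = 9.0000: CF_t = 3.000000, DF = 0.793732, PV = 2.381195
  t = 10.0000: CF_t = 103.000000, DF = 0.773618, PV = 79.682622
Price P = sum_t PV_t = 103.482805


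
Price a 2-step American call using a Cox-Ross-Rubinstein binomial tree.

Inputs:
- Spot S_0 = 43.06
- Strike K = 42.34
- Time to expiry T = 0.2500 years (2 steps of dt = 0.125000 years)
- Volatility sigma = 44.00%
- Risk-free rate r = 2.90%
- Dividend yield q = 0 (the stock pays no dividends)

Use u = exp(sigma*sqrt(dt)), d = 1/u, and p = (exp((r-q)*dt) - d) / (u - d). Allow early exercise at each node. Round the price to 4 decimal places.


Answer: Price = V(0,0) = 4.0039

Derivation:
dt = T/N = 0.125000
u = exp(sigma*sqrt(dt)) = 1.168316; d = 1/u = 0.855933
p = (exp((r-q)*dt) - d) / (u - d) = 0.472813
Discount per step: exp(-r*dt) = 0.996382
Stock lattice S(k, i) with i counting down-moves:
  k=0: S(0,0) = 43.0600
  k=1: S(1,0) = 50.3077; S(1,1) = 36.8565
  k=2: S(2,0) = 58.7753; S(2,1) = 43.0600; S(2,2) = 31.5467
Terminal payoffs V(N, i) = max(S_T - K, 0):
  V(2,0) = 16.435287; V(2,1) = 0.720000; V(2,2) = 0.000000
Backward induction: V(k, i) = exp(-r*dt) * [p * V(k+1, i) + (1-p) * V(k+1, i+1)]; then take max(V_cont, immediate exercise) for American.
  V(1,0) = exp(-r*dt) * [p*16.435287 + (1-p)*0.720000] = 8.120896; exercise = 7.967692; V(1,0) = max -> 8.120896
  V(1,1) = exp(-r*dt) * [p*0.720000 + (1-p)*0.000000] = 0.339193; exercise = 0.000000; V(1,1) = max -> 0.339193
  V(0,0) = exp(-r*dt) * [p*8.120896 + (1-p)*0.339193] = 4.003941; exercise = 0.720000; V(0,0) = max -> 4.003941


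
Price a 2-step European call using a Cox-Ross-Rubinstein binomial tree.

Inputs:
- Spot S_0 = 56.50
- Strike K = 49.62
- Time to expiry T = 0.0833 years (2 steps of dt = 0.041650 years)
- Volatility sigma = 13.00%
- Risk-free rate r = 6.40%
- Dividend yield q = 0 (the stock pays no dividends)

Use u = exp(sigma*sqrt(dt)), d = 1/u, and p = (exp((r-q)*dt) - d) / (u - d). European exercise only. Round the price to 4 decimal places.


Answer: Price = V(0,0) = 7.1438

Derivation:
dt = T/N = 0.041650
u = exp(sigma*sqrt(dt)) = 1.026886; d = 1/u = 0.973818
p = (exp((r-q)*dt) - d) / (u - d) = 0.543665
Discount per step: exp(-r*dt) = 0.997338
Stock lattice S(k, i) with i counting down-moves:
  k=0: S(0,0) = 56.5000
  k=1: S(1,0) = 58.0191; S(1,1) = 55.0207
  k=2: S(2,0) = 59.5789; S(2,1) = 56.5000; S(2,2) = 53.5802
Terminal payoffs V(N, i) = max(S_T - K, 0):
  V(2,0) = 9.958949; V(2,1) = 6.880000; V(2,2) = 3.960167
Backward induction: V(k, i) = exp(-r*dt) * [p * V(k+1, i) + (1-p) * V(k+1, i+1)].
  V(1,0) = exp(-r*dt) * [p*9.958949 + (1-p)*6.880000] = 8.531145
  V(1,1) = exp(-r*dt) * [p*6.880000 + (1-p)*3.960167] = 5.532809
  V(0,0) = exp(-r*dt) * [p*8.531145 + (1-p)*5.532809] = 7.143830


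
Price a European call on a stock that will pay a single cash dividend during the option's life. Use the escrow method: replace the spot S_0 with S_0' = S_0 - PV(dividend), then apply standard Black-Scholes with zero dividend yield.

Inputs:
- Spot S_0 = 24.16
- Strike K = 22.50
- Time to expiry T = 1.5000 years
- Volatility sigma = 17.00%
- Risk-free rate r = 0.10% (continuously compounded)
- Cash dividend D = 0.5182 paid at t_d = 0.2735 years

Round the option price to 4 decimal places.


PV(D) = D * exp(-r * t_d) = 0.5182 * 0.99972654 = 0.51805829
S_0' = S_0 - PV(D) = 24.1600 - 0.51805829 = 23.64194171
d1 = (ln(S_0'/K) + (r + sigma^2/2)*T) / (sigma*sqrt(T)) = 0.34908599
d2 = d1 - sigma*sqrt(T) = 0.14087936
exp(-rT) = 0.99850112
N(d1) = 0.63648762; N(d2) = 0.55601738
C = S_0' * N(d1) - K * exp(-rT) * N(d2) = 23.64194171 * 0.63648762 - 22.5000 * 0.99850112 * 0.55601738 = 2.5562

Answer: Price = 2.5562


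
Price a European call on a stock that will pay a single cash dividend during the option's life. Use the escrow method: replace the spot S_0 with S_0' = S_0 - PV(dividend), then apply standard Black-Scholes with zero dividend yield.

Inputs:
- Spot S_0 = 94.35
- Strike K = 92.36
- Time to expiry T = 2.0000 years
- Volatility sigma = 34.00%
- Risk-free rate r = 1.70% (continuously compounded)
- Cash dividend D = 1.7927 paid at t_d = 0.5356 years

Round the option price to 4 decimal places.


Answer: Price = 18.9735

Derivation:
PV(D) = D * exp(-r * t_d) = 1.7927 * 0.99093613 = 1.77645119
S_0' = S_0 - PV(D) = 94.3500 - 1.77645119 = 92.57354881
d1 = (ln(S_0'/K) + (r + sigma^2/2)*T) / (sigma*sqrt(T)) = 0.31593004
d2 = d1 - sigma*sqrt(T) = -0.16490257
exp(-rT) = 0.96657150
N(d1) = 0.62397220; N(d2) = 0.43451033
C = S_0' * N(d1) - K * exp(-rT) * N(d2) = 92.57354881 * 0.62397220 - 92.3600 * 0.96657150 * 0.43451033 = 18.9735


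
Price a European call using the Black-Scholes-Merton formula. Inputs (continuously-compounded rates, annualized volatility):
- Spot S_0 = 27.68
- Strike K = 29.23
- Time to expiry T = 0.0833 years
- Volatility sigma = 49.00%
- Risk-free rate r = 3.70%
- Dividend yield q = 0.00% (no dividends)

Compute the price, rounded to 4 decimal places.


Answer: Price = 0.9760

Derivation:
d1 = (ln(S/K) + (r - q + 0.5*sigma^2) * T) / (sigma * sqrt(T)) = -0.29276230
d2 = d1 - sigma * sqrt(T) = -0.43418482
exp(-rT) = 0.99692264; exp(-qT) = 1.00000000
C = S_0 * exp(-qT) * N(d1) - K * exp(-rT) * N(d2)
N(d1) = 0.38485192; N(d2) = 0.33207712
C = 27.6800 * 1.00000000 * 0.38485192 - 29.2300 * 0.99692264 * 0.33207712 = 0.9760


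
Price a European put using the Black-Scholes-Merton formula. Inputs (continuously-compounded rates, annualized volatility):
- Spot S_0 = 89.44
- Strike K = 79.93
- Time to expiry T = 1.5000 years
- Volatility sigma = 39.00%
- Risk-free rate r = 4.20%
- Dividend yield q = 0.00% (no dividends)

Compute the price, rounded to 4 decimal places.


Answer: Price = 9.3419

Derivation:
d1 = (ln(S/K) + (r - q + 0.5*sigma^2) * T) / (sigma * sqrt(T)) = 0.60607444
d2 = d1 - sigma * sqrt(T) = 0.12842394
exp(-rT) = 0.93894347; exp(-qT) = 1.00000000
P = K * exp(-rT) * N(-d2) - S_0 * exp(-qT) * N(-d1)
N(-d1) = 0.27223266; N(-d2) = 0.44890674
P = 79.9300 * 0.93894347 * 0.44890674 - 89.4400 * 1.00000000 * 0.27223266 = 9.3419


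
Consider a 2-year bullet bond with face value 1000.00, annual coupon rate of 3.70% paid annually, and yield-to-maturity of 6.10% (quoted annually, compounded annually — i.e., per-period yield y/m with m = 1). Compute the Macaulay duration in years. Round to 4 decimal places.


Coupon per period c = face * coupon_rate / m = 37.000000
Periods per year m = 1; per-period yield y/m = 0.061000
Number of cashflows N = 2
Cashflows (t years, CF_t, discount factor 1/(1+y/m)^(m*t), PV):
  t = 1.0000: CF_t = 37.000000, DF = 0.942507, PV = 34.872762
  t = 2.0000: CF_t = 1037.000000, DF = 0.888320, PV = 921.187399
Price P = sum_t PV_t = 956.060161
Macaulay numerator sum_t t * PV_t:
  t * PV_t at t = 1.0000: 34.872762
  t * PV_t at t = 2.0000: 1842.374798
Macaulay duration D = (sum_t t * PV_t) / P = 1877.247560 / 956.060161 = 1.963525

Answer: Macaulay duration = 1.9635 years


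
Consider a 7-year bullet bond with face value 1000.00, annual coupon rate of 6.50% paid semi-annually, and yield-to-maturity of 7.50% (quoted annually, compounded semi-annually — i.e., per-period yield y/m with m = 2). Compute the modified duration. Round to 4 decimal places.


Coupon per period c = face * coupon_rate / m = 32.500000
Periods per year m = 2; per-period yield y/m = 0.037500
Number of cashflows N = 14
Cashflows (t years, CF_t, discount factor 1/(1+y/m)^(m*t), PV):
  t = 0.5000: CF_t = 32.500000, DF = 0.963855, PV = 31.325301
  t = 1.0000: CF_t = 32.500000, DF = 0.929017, PV = 30.193061
  t = 1.5000: CF_t = 32.500000, DF = 0.895438, PV = 29.101746
  t = 2.0000: CF_t = 32.500000, DF = 0.863073, PV = 28.049876
  t = 2.5000: CF_t = 32.500000, DF = 0.831878, PV = 27.036025
  t = 3.0000: CF_t = 32.500000, DF = 0.801810, PV = 26.058819
  t = 3.5000: CF_t = 32.500000, DF = 0.772829, PV = 25.116934
  t = 4.0000: CF_t = 32.500000, DF = 0.744895, PV = 24.209093
  t = 4.5000: CF_t = 32.500000, DF = 0.717971, PV = 23.334065
  t = 5.0000: CF_t = 32.500000, DF = 0.692020, PV = 22.490666
  t = 5.5000: CF_t = 32.500000, DF = 0.667008, PV = 21.677750
  t = 6.0000: CF_t = 32.500000, DF = 0.642899, PV = 20.894217
  t = 6.5000: CF_t = 32.500000, DF = 0.619662, PV = 20.139004
  t = 7.0000: CF_t = 1032.500000, DF = 0.597264, PV = 616.675344
Price P = sum_t PV_t = 946.301901
First compute Macaulay numerator sum_t t * PV_t:
  t * PV_t at t = 0.5000: 15.662651
  t * PV_t at t = 1.0000: 30.193061
  t * PV_t at t = 1.5000: 43.652619
  t * PV_t at t = 2.0000: 56.099751
  t * PV_t at t = 2.5000: 67.590062
  t * PV_t at t = 3.0000: 78.176457
  t * PV_t at t = 3.5000: 87.909269
  t * PV_t at t = 4.0000: 96.836372
  t * PV_t at t = 4.5000: 105.003295
  t * PV_t at t = 5.0000: 112.453328
  t * PV_t at t = 5.5000: 119.227625
  t * PV_t at t = 6.0000: 125.365301
  t * PV_t at t = 6.5000: 130.903527
  t * PV_t at t = 7.0000: 4316.727410
Macaulay duration D = 5385.800726 / 946.301901 = 5.691419
Modified duration = D / (1 + y/m) = 5.691419 / (1 + 0.037500) = 5.485705

Answer: Modified duration = 5.4857


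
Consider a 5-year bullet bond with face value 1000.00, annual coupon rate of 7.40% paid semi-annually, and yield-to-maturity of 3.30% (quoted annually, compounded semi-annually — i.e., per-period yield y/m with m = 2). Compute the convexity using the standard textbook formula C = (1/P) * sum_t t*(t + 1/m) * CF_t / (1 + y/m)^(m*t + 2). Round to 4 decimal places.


Answer: Convexity = 21.9513

Derivation:
Coupon per period c = face * coupon_rate / m = 37.000000
Periods per year m = 2; per-period yield y/m = 0.016500
Number of cashflows N = 10
Cashflows (t years, CF_t, discount factor 1/(1+y/m)^(m*t), PV):
  t = 0.5000: CF_t = 37.000000, DF = 0.983768, PV = 36.399410
  t = 1.0000: CF_t = 37.000000, DF = 0.967799, PV = 35.808568
  t = 1.5000: CF_t = 37.000000, DF = 0.952090, PV = 35.227318
  t = 2.0000: CF_t = 37.000000, DF = 0.936635, PV = 34.655502
  t = 2.5000: CF_t = 37.000000, DF = 0.921432, PV = 34.092968
  t = 3.0000: CF_t = 37.000000, DF = 0.906475, PV = 33.539565
  t = 3.5000: CF_t = 37.000000, DF = 0.891761, PV = 32.995145
  t = 4.0000: CF_t = 37.000000, DF = 0.877285, PV = 32.459562
  t = 4.5000: CF_t = 37.000000, DF = 0.863045, PV = 31.932673
  t = 5.0000: CF_t = 1037.000000, DF = 0.849036, PV = 880.450464
Price P = sum_t PV_t = 1187.561175
Convexity numerator sum_t t*(t + 1/m) * CF_t / (1+y/m)^(m*t + 2):
  t = 0.5000: term = 17.613659
  t = 1.0000: term = 51.983253
  t = 1.5000: term = 102.278904
  t = 2.0000: term = 167.697825
  t = 2.5000: term = 247.463589
  t = 3.0000: term = 340.825405
  t = 3.5000: term = 447.057426
  t = 4.0000: term = 565.458061
  t = 4.5000: term = 695.349312
  t = 5.0000: term = 23432.728169
Convexity = (1/P) * sum = 26068.455602 / 1187.561175 = 21.951253


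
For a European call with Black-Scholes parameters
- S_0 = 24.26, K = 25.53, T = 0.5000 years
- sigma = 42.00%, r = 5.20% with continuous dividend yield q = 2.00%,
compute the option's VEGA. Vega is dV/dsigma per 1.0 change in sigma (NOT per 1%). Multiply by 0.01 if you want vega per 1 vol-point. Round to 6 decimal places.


d1 = 0.0305560109; d2 = -0.2664288372
phi(d1) = 0.3987560837; exp(-qT) = 0.9900498337; exp(-rT) = 0.9743350896
Vega = S * exp(-qT) * phi(d1) * sqrt(T) = 24.2600 * 0.9900498337 * 0.3987560837 * 0.7071067812 = 6.772362

Answer: Vega = 6.772362


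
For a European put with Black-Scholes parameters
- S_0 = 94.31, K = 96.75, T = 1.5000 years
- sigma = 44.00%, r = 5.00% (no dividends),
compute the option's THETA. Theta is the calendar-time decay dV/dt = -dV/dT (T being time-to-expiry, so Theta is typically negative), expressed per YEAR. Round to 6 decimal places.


d1 = 0.3612197513; d2 = -0.1776679921
phi(d1) = 0.3737461753; exp(-qT) = 1.0000000000; exp(-rT) = 0.9277434863
Theta = -S*exp(-qT)*phi(d1)*sigma/(2*sqrt(T)) + r*K*exp(-rT)*N(-d2) - q*S*exp(-qT)*N(-d1)
N(-d1) = 0.3589675891; N(-d2) = 0.5705081381; sqrt(T) = 1.2247448714
Term 1 = -94.3100 * 1.0000000000 * 0.3737461753 * 0.4400 / (2 * 1.2247448714) = -6.3315720485
Term 2 = 0.0500 * 96.7500 * 0.9277434863 * 0.5705081381 = 2.5604171986
Term 3 = 0 (no dividend yield, q = 0)
Theta = -6.3315720485 + (2.5604171986) + (0.0000000000) = -3.771155

Answer: Theta = -3.771155


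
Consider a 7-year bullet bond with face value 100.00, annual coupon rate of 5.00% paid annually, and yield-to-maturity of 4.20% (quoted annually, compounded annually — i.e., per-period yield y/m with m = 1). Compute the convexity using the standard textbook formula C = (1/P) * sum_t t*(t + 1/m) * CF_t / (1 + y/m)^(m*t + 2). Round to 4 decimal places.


Coupon per period c = face * coupon_rate / m = 5.000000
Periods per year m = 1; per-period yield y/m = 0.042000
Number of cashflows N = 7
Cashflows (t years, CF_t, discount factor 1/(1+y/m)^(m*t), PV):
  t = 1.0000: CF_t = 5.000000, DF = 0.959693, PV = 4.798464
  t = 2.0000: CF_t = 5.000000, DF = 0.921010, PV = 4.605052
  t = 3.0000: CF_t = 5.000000, DF = 0.883887, PV = 4.419436
  t = 4.0000: CF_t = 5.000000, DF = 0.848260, PV = 4.241301
  t = 5.0000: CF_t = 5.000000, DF = 0.814069, PV = 4.070347
  t = 6.0000: CF_t = 5.000000, DF = 0.781257, PV = 3.906283
  t = 7.0000: CF_t = 105.000000, DF = 0.749766, PV = 78.725471
Price P = sum_t PV_t = 104.766355
Convexity numerator sum_t t*(t + 1/m) * CF_t / (1+y/m)^(m*t + 2):
  t = 1.0000: term = 8.838872
  t = 2.0000: term = 25.447808
  t = 3.0000: term = 48.844161
  t = 4.0000: term = 78.125658
  t = 5.0000: term = 112.464958
  t = 6.0000: term = 151.104550
  t = 7.0000: term = 4060.390990
Convexity = (1/P) * sum = 4485.216997 / 104.766355 = 42.811617

Answer: Convexity = 42.8116


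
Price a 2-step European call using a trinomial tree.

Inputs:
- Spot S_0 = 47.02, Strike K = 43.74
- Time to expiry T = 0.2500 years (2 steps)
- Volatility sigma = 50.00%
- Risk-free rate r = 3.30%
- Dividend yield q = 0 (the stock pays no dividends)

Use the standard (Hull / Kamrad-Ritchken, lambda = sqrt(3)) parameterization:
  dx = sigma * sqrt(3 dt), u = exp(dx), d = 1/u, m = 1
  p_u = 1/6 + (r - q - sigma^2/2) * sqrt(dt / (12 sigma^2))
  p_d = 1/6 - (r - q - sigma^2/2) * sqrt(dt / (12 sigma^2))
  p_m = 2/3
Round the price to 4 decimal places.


dt = T/N = 0.125000; dx = sigma*sqrt(3*dt) = 0.306186
u = exp(dx) = 1.358235; d = 1/u = 0.736250
p_u = 0.147887, p_m = 0.666667, p_d = 0.185446
Discount per step: exp(-r*dt) = 0.995883
Stock lattice S(k, j) with j the centered position index:
  k=0: S(0,+0) = 47.0200
  k=1: S(1,-1) = 34.6185; S(1,+0) = 47.0200; S(1,+1) = 63.8642
  k=2: S(2,-2) = 25.4878; S(2,-1) = 34.6185; S(2,+0) = 47.0200; S(2,+1) = 63.8642; S(2,+2) = 86.7426
Terminal payoffs V(N, j) = max(S_T - K, 0):
  V(2,-2) = 0.000000; V(2,-1) = 0.000000; V(2,+0) = 3.280000; V(2,+1) = 20.124220; V(2,+2) = 43.002632
Backward induction: V(k, j) = exp(-r*dt) * [p_u * V(k+1, j+1) + p_m * V(k+1, j) + p_d * V(k+1, j-1)]
  V(1,-1) = exp(-r*dt) * [p_u*3.280000 + p_m*0.000000 + p_d*0.000000] = 0.483073
  V(1,+0) = exp(-r*dt) * [p_u*20.124220 + p_m*3.280000 + p_d*0.000000] = 5.141529
  V(1,+1) = exp(-r*dt) * [p_u*43.002632 + p_m*20.124220 + p_d*3.280000] = 20.300040
  V(0,+0) = exp(-r*dt) * [p_u*20.300040 + p_m*5.141529 + p_d*0.483073] = 6.492550

Answer: Price = V(0,0) = 6.4926


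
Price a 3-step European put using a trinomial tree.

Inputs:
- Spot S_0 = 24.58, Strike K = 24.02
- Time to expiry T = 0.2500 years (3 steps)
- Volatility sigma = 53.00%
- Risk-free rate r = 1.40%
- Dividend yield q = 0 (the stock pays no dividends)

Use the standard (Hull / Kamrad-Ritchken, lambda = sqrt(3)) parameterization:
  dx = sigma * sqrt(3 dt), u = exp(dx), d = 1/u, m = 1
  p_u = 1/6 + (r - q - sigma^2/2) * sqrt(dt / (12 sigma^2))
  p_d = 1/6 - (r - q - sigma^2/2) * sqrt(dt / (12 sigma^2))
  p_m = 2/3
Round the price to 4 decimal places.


dt = T/N = 0.083333; dx = sigma*sqrt(3*dt) = 0.265000
u = exp(dx) = 1.303431; d = 1/u = 0.767206
p_u = 0.146785, p_m = 0.666667, p_d = 0.186549
Discount per step: exp(-r*dt) = 0.998834
Stock lattice S(k, j) with j the centered position index:
  k=0: S(0,+0) = 24.5800
  k=1: S(1,-1) = 18.8579; S(1,+0) = 24.5800; S(1,+1) = 32.0383
  k=2: S(2,-2) = 14.4679; S(2,-1) = 18.8579; S(2,+0) = 24.5800; S(2,+1) = 32.0383; S(2,+2) = 41.7598
  k=3: S(3,-3) = 11.0999; S(3,-2) = 14.4679; S(3,-1) = 18.8579; S(3,+0) = 24.5800; S(3,+1) = 32.0383; S(3,+2) = 41.7598; S(3,+3) = 54.4310
Terminal payoffs V(N, j) = max(K - S_T, 0):
  V(3,-3) = 12.920133; V(3,-2) = 9.552090; V(3,-1) = 5.162078; V(3,+0) = 0.000000; V(3,+1) = 0.000000; V(3,+2) = 0.000000; V(3,+3) = 0.000000
Backward induction: V(k, j) = exp(-r*dt) * [p_u * V(k+1, j+1) + p_m * V(k+1, j) + p_d * V(k+1, j-1)]
  V(2,-2) = exp(-r*dt) * [p_u*5.162078 + p_m*9.552090 + p_d*12.920133] = 9.524889
  V(2,-1) = exp(-r*dt) * [p_u*0.000000 + p_m*5.162078 + p_d*9.552090] = 5.217225
  V(2,+0) = exp(-r*dt) * [p_u*0.000000 + p_m*0.000000 + p_d*5.162078] = 0.961856
  V(2,+1) = exp(-r*dt) * [p_u*0.000000 + p_m*0.000000 + p_d*0.000000] = 0.000000
  V(2,+2) = exp(-r*dt) * [p_u*0.000000 + p_m*0.000000 + p_d*0.000000] = 0.000000
  V(1,-1) = exp(-r*dt) * [p_u*0.961856 + p_m*5.217225 + p_d*9.524889] = 5.389900
  V(1,+0) = exp(-r*dt) * [p_u*0.000000 + p_m*0.961856 + p_d*5.217225] = 1.612622
  V(1,+1) = exp(-r*dt) * [p_u*0.000000 + p_m*0.000000 + p_d*0.961856] = 0.179224
  V(0,+0) = exp(-r*dt) * [p_u*0.179224 + p_m*1.612622 + p_d*5.389900] = 2.104411

Answer: Price = V(0,0) = 2.1044


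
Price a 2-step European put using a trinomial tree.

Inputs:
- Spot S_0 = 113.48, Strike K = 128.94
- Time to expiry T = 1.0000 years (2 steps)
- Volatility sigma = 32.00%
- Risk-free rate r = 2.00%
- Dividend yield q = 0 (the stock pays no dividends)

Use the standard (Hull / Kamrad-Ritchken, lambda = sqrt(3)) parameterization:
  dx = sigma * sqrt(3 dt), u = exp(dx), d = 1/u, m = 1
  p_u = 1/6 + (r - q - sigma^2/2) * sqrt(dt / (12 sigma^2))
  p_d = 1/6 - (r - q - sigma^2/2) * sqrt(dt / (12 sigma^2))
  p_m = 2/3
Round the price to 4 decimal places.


dt = T/N = 0.500000; dx = sigma*sqrt(3*dt) = 0.391918
u = exp(dx) = 1.479817; d = 1/u = 0.675759
p_u = 0.146765, p_m = 0.666667, p_d = 0.186569
Discount per step: exp(-r*dt) = 0.990050
Stock lattice S(k, j) with j the centered position index:
  k=0: S(0,+0) = 113.4800
  k=1: S(1,-1) = 76.6852; S(1,+0) = 113.4800; S(1,+1) = 167.9296
  k=2: S(2,-2) = 51.8207; S(2,-1) = 76.6852; S(2,+0) = 113.4800; S(2,+1) = 167.9296; S(2,+2) = 248.5051
Terminal payoffs V(N, j) = max(K - S_T, 0):
  V(2,-2) = 77.119289; V(2,-1) = 52.254837; V(2,+0) = 15.460000; V(2,+1) = 0.000000; V(2,+2) = 0.000000
Backward induction: V(k, j) = exp(-r*dt) * [p_u * V(k+1, j+1) + p_m * V(k+1, j) + p_d * V(k+1, j-1)]
  V(1,-1) = exp(-r*dt) * [p_u*15.460000 + p_m*52.254837 + p_d*77.119289] = 50.981219
  V(1,+0) = exp(-r*dt) * [p_u*0.000000 + p_m*15.460000 + p_d*52.254837] = 19.856229
  V(1,+1) = exp(-r*dt) * [p_u*0.000000 + p_m*0.000000 + p_d*15.460000] = 2.855653
  V(0,+0) = exp(-r*dt) * [p_u*2.855653 + p_m*19.856229 + p_d*50.981219] = 22.937572

Answer: Price = V(0,0) = 22.9376


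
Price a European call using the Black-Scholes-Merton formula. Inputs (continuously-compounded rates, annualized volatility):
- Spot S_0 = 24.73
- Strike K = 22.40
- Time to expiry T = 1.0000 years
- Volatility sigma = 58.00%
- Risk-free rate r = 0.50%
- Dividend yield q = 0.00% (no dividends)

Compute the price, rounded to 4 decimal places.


d1 = (ln(S/K) + (r - q + 0.5*sigma^2) * T) / (sigma * sqrt(T)) = 0.46923469
d2 = d1 - sigma * sqrt(T) = -0.11076531
exp(-rT) = 0.99501248; exp(-qT) = 1.00000000
C = S_0 * exp(-qT) * N(d1) - K * exp(-rT) * N(d2)
N(d1) = 0.68054906; N(d2) = 0.45590123
C = 24.7300 * 1.00000000 * 0.68054906 - 22.4000 * 0.99501248 * 0.45590123 = 6.6687

Answer: Price = 6.6687


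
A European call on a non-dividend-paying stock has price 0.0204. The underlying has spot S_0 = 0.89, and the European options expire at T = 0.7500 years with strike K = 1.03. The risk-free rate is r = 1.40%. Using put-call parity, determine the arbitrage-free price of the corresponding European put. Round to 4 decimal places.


Put-call parity: C - P = S_0 * exp(-qT) - K * exp(-rT).
S_0 * exp(-qT) = 0.8900 * 1.00000000 = 0.89000000
K * exp(-rT) = 1.0300 * 0.98955493 = 1.01924158
P = C - S*exp(-qT) + K*exp(-rT)
P = 0.0204 - 0.89000000 + 1.01924158 = 0.1496

Answer: Put price = 0.1496


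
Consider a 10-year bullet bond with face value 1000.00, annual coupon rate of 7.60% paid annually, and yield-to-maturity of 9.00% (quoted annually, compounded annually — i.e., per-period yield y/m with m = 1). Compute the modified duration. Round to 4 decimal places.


Coupon per period c = face * coupon_rate / m = 76.000000
Periods per year m = 1; per-period yield y/m = 0.090000
Number of cashflows N = 10
Cashflows (t years, CF_t, discount factor 1/(1+y/m)^(m*t), PV):
  t = 1.0000: CF_t = 76.000000, DF = 0.917431, PV = 69.724771
  t = 2.0000: CF_t = 76.000000, DF = 0.841680, PV = 63.967679
  t = 3.0000: CF_t = 76.000000, DF = 0.772183, PV = 58.685944
  t = 4.0000: CF_t = 76.000000, DF = 0.708425, PV = 53.840316
  t = 5.0000: CF_t = 76.000000, DF = 0.649931, PV = 49.394785
  t = 6.0000: CF_t = 76.000000, DF = 0.596267, PV = 45.316317
  t = 7.0000: CF_t = 76.000000, DF = 0.547034, PV = 41.574603
  t = 8.0000: CF_t = 76.000000, DF = 0.501866, PV = 38.141837
  t = 9.0000: CF_t = 76.000000, DF = 0.460428, PV = 34.992511
  t = 10.0000: CF_t = 1076.000000, DF = 0.422411, PV = 454.514028
Price P = sum_t PV_t = 910.152792
First compute Macaulay numerator sum_t t * PV_t:
  t * PV_t at t = 1.0000: 69.724771
  t * PV_t at t = 2.0000: 127.935359
  t * PV_t at t = 3.0000: 176.057833
  t * PV_t at t = 4.0000: 215.361264
  t * PV_t at t = 5.0000: 246.973927
  t * PV_t at t = 6.0000: 271.897901
  t * PV_t at t = 7.0000: 291.022218
  t * PV_t at t = 8.0000: 305.134698
  t * PV_t at t = 9.0000: 314.932601
  t * PV_t at t = 10.0000: 4545.140282
Macaulay duration D = 6564.180855 / 910.152792 = 7.212175
Modified duration = D / (1 + y/m) = 7.212175 / (1 + 0.090000) = 6.616674

Answer: Modified duration = 6.6167


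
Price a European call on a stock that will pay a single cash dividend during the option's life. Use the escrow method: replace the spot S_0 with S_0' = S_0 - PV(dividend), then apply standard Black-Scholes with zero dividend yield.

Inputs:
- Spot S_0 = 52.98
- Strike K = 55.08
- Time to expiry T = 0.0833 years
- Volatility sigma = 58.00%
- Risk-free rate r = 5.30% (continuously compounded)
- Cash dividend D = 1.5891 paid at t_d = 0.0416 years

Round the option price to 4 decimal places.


PV(D) = D * exp(-r * t_d) = 1.5891 * 0.99779763 = 1.58560021
S_0' = S_0 - PV(D) = 52.9800 - 1.58560021 = 51.39439979
d1 = (ln(S_0'/K) + (r + sigma^2/2)*T) / (sigma*sqrt(T)) = -0.30365640
d2 = d1 - sigma*sqrt(T) = -0.47105449
exp(-rT) = 0.99559483
N(d1) = 0.38069484; N(d2) = 0.31880091
C = S_0' * N(d1) - K * exp(-rT) * N(d2) = 51.39439979 * 0.38069484 - 55.0800 * 0.99559483 * 0.31880091 = 2.0834

Answer: Price = 2.0834


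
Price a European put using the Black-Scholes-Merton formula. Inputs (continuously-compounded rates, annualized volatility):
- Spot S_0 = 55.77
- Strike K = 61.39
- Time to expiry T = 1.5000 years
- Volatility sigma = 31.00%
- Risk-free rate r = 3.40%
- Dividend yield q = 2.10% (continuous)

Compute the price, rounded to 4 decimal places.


Answer: Price = 10.7775

Derivation:
d1 = (ln(S/K) + (r - q + 0.5*sigma^2) * T) / (sigma * sqrt(T)) = -0.01168345
d2 = d1 - sigma * sqrt(T) = -0.39135436
exp(-rT) = 0.95027867; exp(-qT) = 0.96899096
P = K * exp(-rT) * N(-d2) - S_0 * exp(-qT) * N(-d1)
N(-d1) = 0.50466092; N(-d2) = 0.65223234
P = 61.3900 * 0.95027867 * 0.65223234 - 55.7700 * 0.96899096 * 0.50466092 = 10.7775
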